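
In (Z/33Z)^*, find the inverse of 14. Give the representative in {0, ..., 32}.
14^(−1) ≡ 26 (mod 33)

Apply the extended Euclidean algorithm to (33, 14), tracking rows (r, s, t) with s·33 + t·14 = r. Each division r_prev = q·r_cur + r_new produces the new row as (previous row) − q·(current row):
  row A: (33, 1, 0)   [1·33 + 0·14 = 33]
  row B: (14, 0, 1)   [0·33 + 1·14 = 14]
  33 = 2·14 + 5   → row C = row A − 2·row B = (5, 1, −2)   [check: 1·33 − 2·14 = 5]
  14 = 2·5 + 4   → row D = row B − 2·row C = (4, −2, 5)   [check: −2·33 + 5·14 = 4]
  5 = 1·4 + 1   → row E = row C − 1·row D = (1, 3, −7)   [check: 3·33 − 7·14 = 1]
  4 = 4·1 + 0   → remainder 0, stop. gcd = 1 (last nonzero row E).
The gcd is 1, so 14 is invertible mod 33. The last nonzero row gives 3·33 − 7·14 = 1, so t = −7. So 14^(−1) ≡ −7 ≡ 26 (mod 33). Verify: 14 · 26 = 364 ≡ 1 (mod 33). ✓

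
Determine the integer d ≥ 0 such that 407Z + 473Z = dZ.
In the PID Z, (a, b) is generated by gcd(a, b). Compute gcd(473, 407) with the extended Euclidean algorithm, tracking rows (r, s, t) with s·473 + t·407 = r:
  row A: (473, 1, 0)   [1·473 + 0·407 = 473]
  row B: (407, 0, 1)   [0·473 + 1·407 = 407]
  473 = 1·407 + 66   → row C = row A − 1·row B = (66, 1, −1)   [check: 1·473 − 1·407 = 66]
  407 = 6·66 + 11   → row D = row B − 6·row C = (11, −6, 7)   [check: −6·473 + 7·407 = 11]
  66 = 6·11 + 0   → remainder 0, stop. gcd = 11 (last nonzero row D).
So gcd(407, 473) = 11, with Bézout identity −6·473 + 7·407 = 11. Containment (⊇): the Bézout identity exhibits 11 as an element of (407, 473), giving (11) ⊆ (407, 473). Containment (⊆): since 11 | 407 and 11 | 473 (407 = 11·37, 473 = 11·43), every Z-linear combination of 407 and 473 is divisible by 11, so (407, 473) ⊆ (11). Therefore (407, 473) = (11), d = 11.

Final answer: (407, 473) = (11); d = 11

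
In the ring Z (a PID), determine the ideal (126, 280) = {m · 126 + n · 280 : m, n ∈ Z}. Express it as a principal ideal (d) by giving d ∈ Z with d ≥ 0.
(126, 280) = (14); d = 14

In the PID Z, (a, b) is generated by gcd(a, b). Compute gcd(280, 126) with the extended Euclidean algorithm, tracking rows (r, s, t) with s·280 + t·126 = r:
  row A: (280, 1, 0)   [1·280 + 0·126 = 280]
  row B: (126, 0, 1)   [0·280 + 1·126 = 126]
  280 = 2·126 + 28   → row C = row A − 2·row B = (28, 1, −2)   [check: 1·280 − 2·126 = 28]
  126 = 4·28 + 14   → row D = row B − 4·row C = (14, −4, 9)   [check: −4·280 + 9·126 = 14]
  28 = 2·14 + 0   → remainder 0, stop. gcd = 14 (last nonzero row D).
So gcd(126, 280) = 14, with Bézout identity −4·280 + 9·126 = 14. Containment (⊇): the Bézout identity exhibits 14 as an element of (126, 280), giving (14) ⊆ (126, 280). Containment (⊆): since 14 | 126 and 14 | 280 (126 = 14·9, 280 = 14·20), every Z-linear combination of 126 and 280 is divisible by 14, so (126, 280) ⊆ (14). Therefore (126, 280) = (14), d = 14.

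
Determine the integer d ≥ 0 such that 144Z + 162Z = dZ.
(144, 162) = (18); d = 18

In the PID Z, (a, b) is generated by gcd(a, b). Compute gcd(162, 144) with the extended Euclidean algorithm, tracking rows (r, s, t) with s·162 + t·144 = r:
  row A: (162, 1, 0)   [1·162 + 0·144 = 162]
  row B: (144, 0, 1)   [0·162 + 1·144 = 144]
  162 = 1·144 + 18   → row C = row A − 1·row B = (18, 1, −1)   [check: 1·162 − 1·144 = 18]
  144 = 8·18 + 0   → remainder 0, stop. gcd = 18 (last nonzero row C).
So gcd(144, 162) = 18, with Bézout identity 1·162 − 1·144 = 18. Containment (⊇): the Bézout identity exhibits 18 as an element of (144, 162), giving (18) ⊆ (144, 162). Containment (⊆): since 18 | 144 and 18 | 162 (144 = 18·8, 162 = 18·9), every Z-linear combination of 144 and 162 is divisible by 18, so (144, 162) ⊆ (18). Therefore (144, 162) = (18), d = 18.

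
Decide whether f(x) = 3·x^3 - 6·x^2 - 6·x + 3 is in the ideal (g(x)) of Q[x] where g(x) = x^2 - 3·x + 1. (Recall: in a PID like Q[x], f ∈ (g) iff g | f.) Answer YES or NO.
YES

In Q[x] the ideal (g) consists of all multiples of g, so f ∈ (g) iff g | f, i.e. iff the remainder of f on division by g is 0. Divide f by g (g is monic, so eliminate the leading term of the running remainder at each step):
  leading term 3·x^3: subtract (3·x)·g(x) = 3·x^3 - 9·x^2 + 3·x, leaving 3·x^2 - 9·x + 3
  leading term 3·x^2: subtract (3)·g(x) = 3·x^2 - 9·x + 3, leaving 0
The remainder is 0, so f(x) = g(x) · h(x) with h(x) = 3·x + 3. Hence g | f, i.e. f ∈ (g).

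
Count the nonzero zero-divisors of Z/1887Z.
In Z/1887Z each nonzero element is either a unit (gcd with 1887 is 1) or a zero-divisor (gcd > 1). The number of units is φ(1887): factorise 1887 = 3 · 17 · 37, so φ(1887) = (3 − 1) · (17 − 1) · (37 − 1) = 2 · 16 · 36 = 1152. The nonzero elements number 1887 − 1 = 1886. Hence the nonzero zero-divisors number 1886 − 1152 = 734.

Final answer: Z/1887Z has 734 nonzero zero-divisors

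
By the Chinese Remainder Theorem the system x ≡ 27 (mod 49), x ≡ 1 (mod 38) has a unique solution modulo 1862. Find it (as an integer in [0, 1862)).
The moduli 49, 38 are pairwise coprime, so by the CRT there is a unique solution mod 49·38 = 1862.
Solve by successive substitution. Start with x ≡ 27 (mod 49).
  Combine with x ≡ 1 (mod 38): write x = 27 + 49·t and require 27 + 49·t ≡ 1 (mod 38), i.e. 49·t ≡ 1 − 27 ≡ 12 (mod 38). Since 49^(−1) ≡ 7 (mod 38) (49 ≡ 11 (mod 38)), t ≡ 7·12 ≡ 8 (mod 38). So x ≡ 27 + 49·8 = 419 (mod 1862).
Unique solution in [0, 1862): x = 419.

Final answer: x ≡ 419 (mod 1862); the representative in [0, 1862) is 419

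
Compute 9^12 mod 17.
16

Use repeated squaring. Binary(12) = 1100. Walk through the bits of the exponent 12 left-to-right: at each bit after the leading one, square the running value, then multiply by 9 if the bit is 1 (always reducing mod 17):
  bit 1 = 1 (leading): start with 9.
  bit 2 = 1: square 9^2 = 81 ≡ 13; bit is 1, so multiply 13·9 = 117 ≡ 15 (mod 17).
  bit 3 = 0: square 15^2 = 225 ≡ 4 (mod 17).
  bit 4 = 0: square 4^2 = 16 (mod 17).
Final value: 9^12 ≡ 16 (mod 17).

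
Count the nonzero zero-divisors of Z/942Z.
In Z/942Z each nonzero element is either a unit (gcd with 942 is 1) or a zero-divisor (gcd > 1). The number of units is φ(942): factorise 942 = 2 · 3 · 157, so φ(942) = (2 − 1) · (3 − 1) · (157 − 1) = 1 · 2 · 156 = 312. The nonzero elements number 942 − 1 = 941. Hence the nonzero zero-divisors number 941 − 312 = 629.

Final answer: Z/942Z has 629 nonzero zero-divisors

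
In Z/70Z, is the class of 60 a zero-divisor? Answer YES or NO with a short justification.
gcd(60, 70) = 10 > 1, so 60 is not a unit in Z/70Z. In Z/nZ every nonzero non-unit is a zero-divisor: explicitly, take b = 70/gcd = 7 ≠ 0 (mod 70); then 60·7 = 420 = 6·70, i.e. 60·7 ≡ 0 (mod 70). So 60 is a zero-divisor.

Final answer: YES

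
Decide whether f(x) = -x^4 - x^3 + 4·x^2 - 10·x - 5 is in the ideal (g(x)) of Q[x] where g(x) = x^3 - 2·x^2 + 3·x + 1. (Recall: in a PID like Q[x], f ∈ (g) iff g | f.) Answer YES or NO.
NO

In Q[x] the ideal (g) consists of all multiples of g, so f ∈ (g) iff g | f, i.e. iff the remainder of f on division by g is 0. Divide f by g (g is monic, so eliminate the leading term of the running remainder at each step):
  leading term -x^4: subtract (-x)·g(x) = -x^4 + 2·x^3 - 3·x^2 - x, leaving -3·x^3 + 7·x^2 - 9·x - 5
  leading term -3·x^3: subtract (-3)·g(x) = -3·x^3 + 6·x^2 - 9·x - 3, leaving x^2 - 2
The remainder r(x) = x^2 - 2 ≠ 0 (and deg r < deg g), so g ∤ f, i.e. f ∉ (g).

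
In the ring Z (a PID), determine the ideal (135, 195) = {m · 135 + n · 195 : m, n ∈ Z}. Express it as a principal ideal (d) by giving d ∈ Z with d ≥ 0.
(135, 195) = (15); d = 15

In the PID Z, (a, b) is generated by gcd(a, b). Compute gcd(195, 135) with the extended Euclidean algorithm, tracking rows (r, s, t) with s·195 + t·135 = r:
  row A: (195, 1, 0)   [1·195 + 0·135 = 195]
  row B: (135, 0, 1)   [0·195 + 1·135 = 135]
  195 = 1·135 + 60   → row C = row A − 1·row B = (60, 1, −1)   [check: 1·195 − 1·135 = 60]
  135 = 2·60 + 15   → row D = row B − 2·row C = (15, −2, 3)   [check: −2·195 + 3·135 = 15]
  60 = 4·15 + 0   → remainder 0, stop. gcd = 15 (last nonzero row D).
So gcd(135, 195) = 15, with Bézout identity −2·195 + 3·135 = 15. Containment (⊇): the Bézout identity exhibits 15 as an element of (135, 195), giving (15) ⊆ (135, 195). Containment (⊆): since 15 | 135 and 15 | 195 (135 = 15·9, 195 = 15·13), every Z-linear combination of 135 and 195 is divisible by 15, so (135, 195) ⊆ (15). Therefore (135, 195) = (15), d = 15.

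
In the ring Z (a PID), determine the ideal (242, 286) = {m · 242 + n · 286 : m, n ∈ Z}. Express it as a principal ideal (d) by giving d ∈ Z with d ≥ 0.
(242, 286) = (22); d = 22

In the PID Z, (a, b) is generated by gcd(a, b). Compute gcd(286, 242) with the extended Euclidean algorithm, tracking rows (r, s, t) with s·286 + t·242 = r:
  row A: (286, 1, 0)   [1·286 + 0·242 = 286]
  row B: (242, 0, 1)   [0·286 + 1·242 = 242]
  286 = 1·242 + 44   → row C = row A − 1·row B = (44, 1, −1)   [check: 1·286 − 1·242 = 44]
  242 = 5·44 + 22   → row D = row B − 5·row C = (22, −5, 6)   [check: −5·286 + 6·242 = 22]
  44 = 2·22 + 0   → remainder 0, stop. gcd = 22 (last nonzero row D).
So gcd(242, 286) = 22, with Bézout identity −5·286 + 6·242 = 22. Containment (⊇): the Bézout identity exhibits 22 as an element of (242, 286), giving (22) ⊆ (242, 286). Containment (⊆): since 22 | 242 and 22 | 286 (242 = 22·11, 286 = 22·13), every Z-linear combination of 242 and 286 is divisible by 22, so (242, 286) ⊆ (22). Therefore (242, 286) = (22), d = 22.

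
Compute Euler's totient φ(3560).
φ(3560) = 1408

φ is multiplicative, with φ(p^e) = p^e − p^(e−1). Factorise 3560 = 2^3 · 5 · 89. Then
  φ(3560) = (2^3 − 2^2) · (5 − 1) · (89 − 1) = 4 · 4 · 88 = 1408.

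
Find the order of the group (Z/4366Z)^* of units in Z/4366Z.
|(Z/4366Z)^*| = 2088

(Z/4366Z)^* consists of the classes a with gcd(a, 4366) = 1, so its order is φ(4366). φ is multiplicative, with φ(p^e) = p^e − p^(e−1). Factorise 4366 = 2 · 37 · 59. Then
  φ(4366) = (2 − 1) · (37 − 1) · (59 − 1) = 1 · 36 · 58 = 2088.
Thus |(Z/4366Z)^*| = 2088.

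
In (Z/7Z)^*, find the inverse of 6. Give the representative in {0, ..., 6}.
6^(−1) ≡ 6 (mod 7)

Apply the extended Euclidean algorithm to (7, 6), tracking rows (r, s, t) with s·7 + t·6 = r. Each division r_prev = q·r_cur + r_new produces the new row as (previous row) − q·(current row):
  row A: (7, 1, 0)   [1·7 + 0·6 = 7]
  row B: (6, 0, 1)   [0·7 + 1·6 = 6]
  7 = 1·6 + 1   → row C = row A − 1·row B = (1, 1, −1)   [check: 1·7 − 1·6 = 1]
  6 = 6·1 + 0   → remainder 0, stop. gcd = 1 (last nonzero row C).
The gcd is 1, so 6 is invertible mod 7. The last nonzero row gives 1·7 − 1·6 = 1, so t = −1. So 6^(−1) ≡ −1 ≡ 6 (mod 7). Verify: 6 · 6 = 36 ≡ 1 (mod 7). ✓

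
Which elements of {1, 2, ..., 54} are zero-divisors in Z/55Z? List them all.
nonzero zero-divisors of Z/55Z = {5, 10, 11, 15, 20, 22, 25, 30, 33, 35, 40, 44, 45, 50}

An element a ∈ Z/55Z (with a ≠ 0) is a zero-divisor iff gcd(a, 55) > 1 (because a is a unit precisely when gcd(a, n) = 1, and in Z/nZ every nonzero, non-unit element is a zero-divisor). Scan a = 1, ..., 54 and keep those with gcd(a, 55) > 1:
  gcd(5, 55) = 5, gcd(10, 55) = 5, gcd(11, 55) = 11, gcd(15, 55) = 5, gcd(20, 55) = 5, gcd(22, 55) = 11, gcd(25, 55) = 5, gcd(30, 55) = 5, gcd(33, 55) = 11, gcd(35, 55) = 5, gcd(40, 55) = 5, gcd(44, 55) = 11, gcd(45, 55) = 5, gcd(50, 55) = 5.
All other a ∈ {1, ..., 54} have gcd(a, 55) = 1 and are units. So the nonzero zero-divisors are exactly the 14 values of a appearing in this scan.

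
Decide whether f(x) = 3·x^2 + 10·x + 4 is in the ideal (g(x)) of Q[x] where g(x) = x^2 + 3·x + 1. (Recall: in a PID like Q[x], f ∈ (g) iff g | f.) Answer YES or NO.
NO

In Q[x] the ideal (g) consists of all multiples of g, so f ∈ (g) iff g | f, i.e. iff the remainder of f on division by g is 0. Divide f by g (g is monic, so eliminate the leading term of the running remainder at each step):
  leading term 3·x^2: subtract (3)·g(x) = 3·x^2 + 9·x + 3, leaving x + 1
The remainder r(x) = x + 1 ≠ 0 (and deg r < deg g), so g ∤ f, i.e. f ∉ (g).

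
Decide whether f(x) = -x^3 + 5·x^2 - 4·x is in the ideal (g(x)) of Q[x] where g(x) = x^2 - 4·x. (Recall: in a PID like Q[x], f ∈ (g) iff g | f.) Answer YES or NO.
In Q[x] the ideal (g) consists of all multiples of g, so f ∈ (g) iff g | f, i.e. iff the remainder of f on division by g is 0. Divide f by g (g is monic, so eliminate the leading term of the running remainder at each step):
  leading term -x^3: subtract (-x)·g(x) = -x^3 + 4·x^2, leaving x^2 - 4·x
  leading term x^2: subtract (1)·g(x) = x^2 - 4·x, leaving 0
The remainder is 0, so f(x) = g(x) · h(x) with h(x) = 1 - x. Hence g | f, i.e. f ∈ (g).

Final answer: YES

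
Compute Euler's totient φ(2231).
φ is multiplicative, with φ(p^e) = p^e − p^(e−1). Factorise 2231 = 23 · 97. Then
  φ(2231) = (23 − 1) · (97 − 1) = 22 · 96 = 2112.

Final answer: φ(2231) = 2112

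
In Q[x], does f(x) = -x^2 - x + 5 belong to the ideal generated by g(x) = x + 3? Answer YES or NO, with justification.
NO

In Q[x] the ideal (g) consists of all multiples of g, so f ∈ (g) iff g | f, i.e. iff the remainder of f on division by g is 0. Divide f by g (g is monic, so eliminate the leading term of the running remainder at each step):
  leading term -x^2: subtract (-x)·g(x) = -x^2 - 3·x, leaving 2·x + 5
  leading term 2·x: subtract (2)·g(x) = 2·x + 6, leaving -1
The remainder r(x) = -1 ≠ 0 (and deg r < deg g), so g ∤ f, i.e. f ∉ (g).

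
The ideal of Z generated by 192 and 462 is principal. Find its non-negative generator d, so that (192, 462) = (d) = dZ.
(192, 462) = (6); d = 6

In the PID Z, (a, b) is generated by gcd(a, b). Compute gcd(462, 192) with the extended Euclidean algorithm, tracking rows (r, s, t) with s·462 + t·192 = r:
  row A: (462, 1, 0)   [1·462 + 0·192 = 462]
  row B: (192, 0, 1)   [0·462 + 1·192 = 192]
  462 = 2·192 + 78   → row C = row A − 2·row B = (78, 1, −2)   [check: 1·462 − 2·192 = 78]
  192 = 2·78 + 36   → row D = row B − 2·row C = (36, −2, 5)   [check: −2·462 + 5·192 = 36]
  78 = 2·36 + 6   → row E = row C − 2·row D = (6, 5, −12)   [check: 5·462 − 12·192 = 6]
  36 = 6·6 + 0   → remainder 0, stop. gcd = 6 (last nonzero row E).
So gcd(192, 462) = 6, with Bézout identity 5·462 − 12·192 = 6. Containment (⊇): the Bézout identity exhibits 6 as an element of (192, 462), giving (6) ⊆ (192, 462). Containment (⊆): since 6 | 192 and 6 | 462 (192 = 6·32, 462 = 6·77), every Z-linear combination of 192 and 462 is divisible by 6, so (192, 462) ⊆ (6). Therefore (192, 462) = (6), d = 6.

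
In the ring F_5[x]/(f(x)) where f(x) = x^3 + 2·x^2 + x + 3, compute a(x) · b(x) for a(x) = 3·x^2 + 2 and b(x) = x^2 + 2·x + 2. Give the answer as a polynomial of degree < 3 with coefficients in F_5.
Multiply as integer polynomials: a · b = 3·x^4 + 6·x^3 + 8·x^2 + 4·x + 4. Reducing coefficients mod 5: a · b ≡ 3·x^4 + x^3 + 3·x^2 + 4·x + 4. Now divide by f(x) = x^3 + 2·x^2 + x + 3 in F_5[x], eliminating the leading term at each step:
  leading term 3·x^4: subtract (3·x)·f(x) = 3·x^4 + x^3 + 3·x^2 + 4·x, leaving 4 (coefficients mod 5)
The degree is now < 3, so this is the remainder. Hence a · b ≡ 4 in F_5[x]/(f).

Final answer: a · b ≡ 4 (mod f(x))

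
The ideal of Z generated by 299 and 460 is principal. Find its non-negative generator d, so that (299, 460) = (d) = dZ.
(299, 460) = (23); d = 23

In the PID Z, (a, b) is generated by gcd(a, b). Compute gcd(460, 299) with the extended Euclidean algorithm, tracking rows (r, s, t) with s·460 + t·299 = r:
  row A: (460, 1, 0)   [1·460 + 0·299 = 460]
  row B: (299, 0, 1)   [0·460 + 1·299 = 299]
  460 = 1·299 + 161   → row C = row A − 1·row B = (161, 1, −1)   [check: 1·460 − 1·299 = 161]
  299 = 1·161 + 138   → row D = row B − 1·row C = (138, −1, 2)   [check: −1·460 + 2·299 = 138]
  161 = 1·138 + 23   → row E = row C − 1·row D = (23, 2, −3)   [check: 2·460 − 3·299 = 23]
  138 = 6·23 + 0   → remainder 0, stop. gcd = 23 (last nonzero row E).
So gcd(299, 460) = 23, with Bézout identity 2·460 − 3·299 = 23. Containment (⊇): the Bézout identity exhibits 23 as an element of (299, 460), giving (23) ⊆ (299, 460). Containment (⊆): since 23 | 299 and 23 | 460 (299 = 23·13, 460 = 23·20), every Z-linear combination of 299 and 460 is divisible by 23, so (299, 460) ⊆ (23). Therefore (299, 460) = (23), d = 23.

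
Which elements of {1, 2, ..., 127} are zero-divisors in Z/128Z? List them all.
nonzero zero-divisors of Z/128Z = {2, 4, 6, 8, 10, 12, 14, 16, 18, 20, 22, 24, 26, 28, 30, 32, 34, 36, 38, 40, 42, 44, 46, 48, 50, 52, 54, 56, 58, 60, 62, 64, 66, 68, 70, 72, 74, 76, 78, 80, 82, 84, 86, 88, 90, 92, 94, 96, 98, 100, 102, 104, 106, 108, 110, 112, 114, 116, 118, 120, 122, 124, 126}

An element a ∈ Z/128Z (with a ≠ 0) is a zero-divisor iff gcd(a, 128) > 1 (because a is a unit precisely when gcd(a, n) = 1, and in Z/nZ every nonzero, non-unit element is a zero-divisor). Scan a = 1, ..., 127 and keep those with gcd(a, 128) > 1:
  gcd(2, 128) = 2, gcd(4, 128) = 4, gcd(6, 128) = 2, gcd(8, 128) = 8, gcd(10, 128) = 2, gcd(12, 128) = 4, gcd(14, 128) = 2, gcd(16, 128) = 16, gcd(18, 128) = 2, gcd(20, 128) = 4, gcd(22, 128) = 2, gcd(24, 128) = 8, gcd(26, 128) = 2, gcd(28, 128) = 4, gcd(30, 128) = 2, gcd(32, 128) = 32, gcd(34, 128) = 2, gcd(36, 128) = 4, gcd(38, 128) = 2, gcd(40, 128) = 8, gcd(42, 128) = 2, gcd(44, 128) = 4, gcd(46, 128) = 2, gcd(48, 128) = 16, gcd(50, 128) = 2, gcd(52, 128) = 4, gcd(54, 128) = 2, gcd(56, 128) = 8, gcd(58, 128) = 2, gcd(60, 128) = 4, gcd(62, 128) = 2, gcd(64, 128) = 64, gcd(66, 128) = 2, gcd(68, 128) = 4, gcd(70, 128) = 2, gcd(72, 128) = 8, gcd(74, 128) = 2, gcd(76, 128) = 4, gcd(78, 128) = 2, gcd(80, 128) = 16, gcd(82, 128) = 2, gcd(84, 128) = 4, gcd(86, 128) = 2, gcd(88, 128) = 8, gcd(90, 128) = 2, gcd(92, 128) = 4, gcd(94, 128) = 2, gcd(96, 128) = 32, gcd(98, 128) = 2, gcd(100, 128) = 4, gcd(102, 128) = 2, gcd(104, 128) = 8, gcd(106, 128) = 2, gcd(108, 128) = 4, gcd(110, 128) = 2, gcd(112, 128) = 16, gcd(114, 128) = 2, gcd(116, 128) = 4, gcd(118, 128) = 2, gcd(120, 128) = 8, gcd(122, 128) = 2, gcd(124, 128) = 4, gcd(126, 128) = 2.
All other a ∈ {1, ..., 127} have gcd(a, 128) = 1 and are units. So the nonzero zero-divisors are exactly the 63 values of a appearing in this scan.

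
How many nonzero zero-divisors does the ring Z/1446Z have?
Z/1446Z has 965 nonzero zero-divisors

In Z/1446Z each nonzero element is either a unit (gcd with 1446 is 1) or a zero-divisor (gcd > 1). The number of units is φ(1446): factorise 1446 = 2 · 3 · 241, so φ(1446) = (2 − 1) · (3 − 1) · (241 − 1) = 1 · 2 · 240 = 480. The nonzero elements number 1446 − 1 = 1445. Hence the nonzero zero-divisors number 1445 − 480 = 965.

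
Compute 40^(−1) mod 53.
40^(−1) ≡ 4 (mod 53)

Apply the extended Euclidean algorithm to (53, 40), tracking rows (r, s, t) with s·53 + t·40 = r. Each division r_prev = q·r_cur + r_new produces the new row as (previous row) − q·(current row):
  row A: (53, 1, 0)   [1·53 + 0·40 = 53]
  row B: (40, 0, 1)   [0·53 + 1·40 = 40]
  53 = 1·40 + 13   → row C = row A − 1·row B = (13, 1, −1)   [check: 1·53 − 1·40 = 13]
  40 = 3·13 + 1   → row D = row B − 3·row C = (1, −3, 4)   [check: −3·53 + 4·40 = 1]
  13 = 13·1 + 0   → remainder 0, stop. gcd = 1 (last nonzero row D).
The gcd is 1, so 40 is invertible mod 53. The last nonzero row gives −3·53 + 4·40 = 1, so t = 4. So 40^(−1) ≡ 4 (mod 53). Verify: 40 · 4 = 160 ≡ 1 (mod 53). ✓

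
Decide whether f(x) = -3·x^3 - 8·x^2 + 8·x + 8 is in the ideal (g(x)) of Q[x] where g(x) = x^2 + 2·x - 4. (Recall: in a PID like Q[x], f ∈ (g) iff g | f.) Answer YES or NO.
In Q[x] the ideal (g) consists of all multiples of g, so f ∈ (g) iff g | f, i.e. iff the remainder of f on division by g is 0. Divide f by g (g is monic, so eliminate the leading term of the running remainder at each step):
  leading term -3·x^3: subtract (-3·x)·g(x) = -3·x^3 - 6·x^2 + 12·x, leaving -2·x^2 - 4·x + 8
  leading term -2·x^2: subtract (-2)·g(x) = -2·x^2 - 4·x + 8, leaving 0
The remainder is 0, so f(x) = g(x) · h(x) with h(x) = -3·x - 2. Hence g | f, i.e. f ∈ (g).

Final answer: YES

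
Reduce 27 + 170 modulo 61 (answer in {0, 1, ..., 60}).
Reduce the summands first: 170 ≡ 48 (mod 61), so 27 + 170 ≡ 27 + 48 (mod 61). 27 + 48 = 75; 75 = 1·61 + 14, so (27 + 170) mod 61 = 14.

Final answer: 14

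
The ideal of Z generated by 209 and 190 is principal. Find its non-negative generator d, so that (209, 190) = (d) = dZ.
In the PID Z, (a, b) is generated by gcd(a, b). Compute gcd(209, 190) with the extended Euclidean algorithm, tracking rows (r, s, t) with s·209 + t·190 = r:
  row A: (209, 1, 0)   [1·209 + 0·190 = 209]
  row B: (190, 0, 1)   [0·209 + 1·190 = 190]
  209 = 1·190 + 19   → row C = row A − 1·row B = (19, 1, −1)   [check: 1·209 − 1·190 = 19]
  190 = 10·19 + 0   → remainder 0, stop. gcd = 19 (last nonzero row C).
So gcd(209, 190) = 19, with Bézout identity 1·209 − 1·190 = 19. Containment (⊇): the Bézout identity exhibits 19 as an element of (209, 190), giving (19) ⊆ (209, 190). Containment (⊆): since 19 | 209 and 19 | 190 (209 = 19·11, 190 = 19·10), every Z-linear combination of 209 and 190 is divisible by 19, so (209, 190) ⊆ (19). Therefore (209, 190) = (19), d = 19.

Final answer: (209, 190) = (19); d = 19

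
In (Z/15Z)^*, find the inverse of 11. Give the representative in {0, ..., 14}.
Apply the extended Euclidean algorithm to (15, 11), tracking rows (r, s, t) with s·15 + t·11 = r. Each division r_prev = q·r_cur + r_new produces the new row as (previous row) − q·(current row):
  row A: (15, 1, 0)   [1·15 + 0·11 = 15]
  row B: (11, 0, 1)   [0·15 + 1·11 = 11]
  15 = 1·11 + 4   → row C = row A − 1·row B = (4, 1, −1)   [check: 1·15 − 1·11 = 4]
  11 = 2·4 + 3   → row D = row B − 2·row C = (3, −2, 3)   [check: −2·15 + 3·11 = 3]
  4 = 1·3 + 1   → row E = row C − 1·row D = (1, 3, −4)   [check: 3·15 − 4·11 = 1]
  3 = 3·1 + 0   → remainder 0, stop. gcd = 1 (last nonzero row E).
The gcd is 1, so 11 is invertible mod 15. The last nonzero row gives 3·15 − 4·11 = 1, so t = −4. So 11^(−1) ≡ −4 ≡ 11 (mod 15). Verify: 11 · 11 = 121 ≡ 1 (mod 15). ✓

Final answer: 11^(−1) ≡ 11 (mod 15)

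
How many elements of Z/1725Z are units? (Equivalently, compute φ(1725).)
An element a ∈ Z/1725Z is a unit iff gcd(a, 1725) = 1, so the number of units is φ(1725). φ is multiplicative, with φ(p^e) = p^e − p^(e−1). Factorise 1725 = 3 · 5^2 · 23. Then
  φ(1725) = (3 − 1) · (5^2 − 5^1) · (23 − 1) = 2 · 20 · 22 = 880.

Final answer: Z/1725Z has φ(1725) = 880 units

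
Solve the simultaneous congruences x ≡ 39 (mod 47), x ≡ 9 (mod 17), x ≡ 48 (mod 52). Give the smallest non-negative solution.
x ≡ 35148 (mod 41548); the representative in [0, 41548) is 35148

The moduli 47, 17, 52 are pairwise coprime, so by the CRT there is a unique solution mod 47·17·52 = 41548.
Solve by successive substitution. Start with x ≡ 39 (mod 47).
  Combine with x ≡ 9 (mod 17): write x = 39 + 47·t and require 39 + 47·t ≡ 9 (mod 17), i.e. 47·t ≡ 9 − 39 ≡ 4 (mod 17). Since 47^(−1) ≡ 4 (mod 17) (47 ≡ 13 (mod 17)), t ≡ 4·4 ≡ 16 (mod 17). So x ≡ 39 + 47·16 = 791 (mod 799).
  Combine with x ≡ 48 (mod 52): write x = 791 + 799·t and require 791 + 799·t ≡ 48 (mod 52), i.e. 799·t ≡ 48 − 791 ≡ 37 (mod 52). Since 799^(−1) ≡ 11 (mod 52) (799 ≡ 19 (mod 52)), t ≡ 11·37 ≡ 43 (mod 52). So x ≡ 791 + 799·43 = 35148 (mod 41548).
Unique solution in [0, 41548): x = 35148.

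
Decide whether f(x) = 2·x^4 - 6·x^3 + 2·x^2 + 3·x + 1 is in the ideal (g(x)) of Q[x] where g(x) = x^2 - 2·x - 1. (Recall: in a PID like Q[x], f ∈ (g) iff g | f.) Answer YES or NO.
NO

In Q[x] the ideal (g) consists of all multiples of g, so f ∈ (g) iff g | f, i.e. iff the remainder of f on division by g is 0. Divide f by g (g is monic, so eliminate the leading term of the running remainder at each step):
  leading term 2·x^4: subtract (2·x^2)·g(x) = 2·x^4 - 4·x^3 - 2·x^2, leaving -2·x^3 + 4·x^2 + 3·x + 1
  leading term -2·x^3: subtract (-2·x)·g(x) = -2·x^3 + 4·x^2 + 2·x, leaving x + 1
The remainder r(x) = x + 1 ≠ 0 (and deg r < deg g), so g ∤ f, i.e. f ∉ (g).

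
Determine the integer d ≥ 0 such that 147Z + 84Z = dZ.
(147, 84) = (21); d = 21

In the PID Z, (a, b) is generated by gcd(a, b). Compute gcd(147, 84) with the extended Euclidean algorithm, tracking rows (r, s, t) with s·147 + t·84 = r:
  row A: (147, 1, 0)   [1·147 + 0·84 = 147]
  row B: (84, 0, 1)   [0·147 + 1·84 = 84]
  147 = 1·84 + 63   → row C = row A − 1·row B = (63, 1, −1)   [check: 1·147 − 1·84 = 63]
  84 = 1·63 + 21   → row D = row B − 1·row C = (21, −1, 2)   [check: −1·147 + 2·84 = 21]
  63 = 3·21 + 0   → remainder 0, stop. gcd = 21 (last nonzero row D).
So gcd(147, 84) = 21, with Bézout identity −1·147 + 2·84 = 21. Containment (⊇): the Bézout identity exhibits 21 as an element of (147, 84), giving (21) ⊆ (147, 84). Containment (⊆): since 21 | 147 and 21 | 84 (147 = 21·7, 84 = 21·4), every Z-linear combination of 147 and 84 is divisible by 21, so (147, 84) ⊆ (21). Therefore (147, 84) = (21), d = 21.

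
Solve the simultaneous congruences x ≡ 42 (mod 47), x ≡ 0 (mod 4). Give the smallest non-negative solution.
x ≡ 136 (mod 188); the representative in [0, 188) is 136

The moduli 47, 4 are pairwise coprime, so by the CRT there is a unique solution mod 47·4 = 188.
Solve by successive substitution. Start with x ≡ 42 (mod 47).
  Combine with x ≡ 0 (mod 4): write x = 42 + 47·t and require 42 + 47·t ≡ 0 (mod 4), i.e. 47·t ≡ 0 − 42 ≡ 2 (mod 4). Since 47^(−1) ≡ 3 (mod 4) (47 ≡ 3 (mod 4)), t ≡ 3·2 ≡ 2 (mod 4). So x ≡ 42 + 47·2 = 136 (mod 188).
Unique solution in [0, 188): x = 136.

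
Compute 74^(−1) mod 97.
Apply the extended Euclidean algorithm to (97, 74), tracking rows (r, s, t) with s·97 + t·74 = r. Each division r_prev = q·r_cur + r_new produces the new row as (previous row) − q·(current row):
  row A: (97, 1, 0)   [1·97 + 0·74 = 97]
  row B: (74, 0, 1)   [0·97 + 1·74 = 74]
  97 = 1·74 + 23   → row C = row A − 1·row B = (23, 1, −1)   [check: 1·97 − 1·74 = 23]
  74 = 3·23 + 5   → row D = row B − 3·row C = (5, −3, 4)   [check: −3·97 + 4·74 = 5]
  23 = 4·5 + 3   → row E = row C − 4·row D = (3, 13, −17)   [check: 13·97 − 17·74 = 3]
  5 = 1·3 + 2   → row F = row D − 1·row E = (2, −16, 21)   [check: −16·97 + 21·74 = 2]
  3 = 1·2 + 1   → row G = row E − 1·row F = (1, 29, −38)   [check: 29·97 − 38·74 = 1]
  2 = 2·1 + 0   → remainder 0, stop. gcd = 1 (last nonzero row G).
The gcd is 1, so 74 is invertible mod 97. The last nonzero row gives 29·97 − 38·74 = 1, so t = −38. So 74^(−1) ≡ −38 ≡ 59 (mod 97). Verify: 74 · 59 = 4366 ≡ 1 (mod 97). ✓

Final answer: 74^(−1) ≡ 59 (mod 97)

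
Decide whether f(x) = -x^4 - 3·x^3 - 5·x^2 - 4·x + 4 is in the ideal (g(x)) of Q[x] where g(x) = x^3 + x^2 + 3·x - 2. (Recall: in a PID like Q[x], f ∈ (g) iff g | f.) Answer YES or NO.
YES

In Q[x] the ideal (g) consists of all multiples of g, so f ∈ (g) iff g | f, i.e. iff the remainder of f on division by g is 0. Divide f by g (g is monic, so eliminate the leading term of the running remainder at each step):
  leading term -x^4: subtract (-x)·g(x) = -x^4 - x^3 - 3·x^2 + 2·x, leaving -2·x^3 - 2·x^2 - 6·x + 4
  leading term -2·x^3: subtract (-2)·g(x) = -2·x^3 - 2·x^2 - 6·x + 4, leaving 0
The remainder is 0, so f(x) = g(x) · h(x) with h(x) = -x - 2. Hence g | f, i.e. f ∈ (g).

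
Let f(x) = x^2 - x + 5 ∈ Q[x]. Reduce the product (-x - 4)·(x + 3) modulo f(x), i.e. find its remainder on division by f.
First multiply in Q[x] without reducing: a · b = -x^2 - 7·x - 12. Now divide by f(x) = x^2 - x + 5, eliminating the leading term at each step:
  leading term -x^2: subtract (-1)·f(x) = -x^2 + x - 5, leaving -8·x - 7
The degree is now < 2, so this is the remainder. Hence a · b ≡ -8·x - 7 in Q[x]/(f).

Final answer: a · b ≡ -8·x - 7 (mod f(x))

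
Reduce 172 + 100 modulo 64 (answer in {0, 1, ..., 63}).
16

Reduce the summands first: 172 ≡ 44, 100 ≡ 36 (mod 64), so 172 + 100 ≡ 44 + 36 (mod 64). 44 + 36 = 80; 80 = 1·64 + 16, so (172 + 100) mod 64 = 16.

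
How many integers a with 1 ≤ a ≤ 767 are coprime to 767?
The number of a ∈ {1, ..., 767} with gcd(a, 767) = 1 is by definition Euler's totient φ(767). φ is multiplicative, with φ(p^e) = p^e − p^(e−1). Factorise 767 = 13 · 59. Then
  φ(767) = (13 − 1) · (59 − 1) = 12 · 58 = 696.
So there are 696 such integers.

Final answer: 696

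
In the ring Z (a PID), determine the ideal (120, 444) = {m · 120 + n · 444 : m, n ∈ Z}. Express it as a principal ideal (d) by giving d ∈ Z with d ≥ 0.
In the PID Z, (a, b) is generated by gcd(a, b). Compute gcd(444, 120) with the extended Euclidean algorithm, tracking rows (r, s, t) with s·444 + t·120 = r:
  row A: (444, 1, 0)   [1·444 + 0·120 = 444]
  row B: (120, 0, 1)   [0·444 + 1·120 = 120]
  444 = 3·120 + 84   → row C = row A − 3·row B = (84, 1, −3)   [check: 1·444 − 3·120 = 84]
  120 = 1·84 + 36   → row D = row B − 1·row C = (36, −1, 4)   [check: −1·444 + 4·120 = 36]
  84 = 2·36 + 12   → row E = row C − 2·row D = (12, 3, −11)   [check: 3·444 − 11·120 = 12]
  36 = 3·12 + 0   → remainder 0, stop. gcd = 12 (last nonzero row E).
So gcd(120, 444) = 12, with Bézout identity 3·444 − 11·120 = 12. Containment (⊇): the Bézout identity exhibits 12 as an element of (120, 444), giving (12) ⊆ (120, 444). Containment (⊆): since 12 | 120 and 12 | 444 (120 = 12·10, 444 = 12·37), every Z-linear combination of 120 and 444 is divisible by 12, so (120, 444) ⊆ (12). Therefore (120, 444) = (12), d = 12.

Final answer: (120, 444) = (12); d = 12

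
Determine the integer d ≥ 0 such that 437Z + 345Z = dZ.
(437, 345) = (23); d = 23

In the PID Z, (a, b) is generated by gcd(a, b). Compute gcd(437, 345) with the extended Euclidean algorithm, tracking rows (r, s, t) with s·437 + t·345 = r:
  row A: (437, 1, 0)   [1·437 + 0·345 = 437]
  row B: (345, 0, 1)   [0·437 + 1·345 = 345]
  437 = 1·345 + 92   → row C = row A − 1·row B = (92, 1, −1)   [check: 1·437 − 1·345 = 92]
  345 = 3·92 + 69   → row D = row B − 3·row C = (69, −3, 4)   [check: −3·437 + 4·345 = 69]
  92 = 1·69 + 23   → row E = row C − 1·row D = (23, 4, −5)   [check: 4·437 − 5·345 = 23]
  69 = 3·23 + 0   → remainder 0, stop. gcd = 23 (last nonzero row E).
So gcd(437, 345) = 23, with Bézout identity 4·437 − 5·345 = 23. Containment (⊇): the Bézout identity exhibits 23 as an element of (437, 345), giving (23) ⊆ (437, 345). Containment (⊆): since 23 | 437 and 23 | 345 (437 = 23·19, 345 = 23·15), every Z-linear combination of 437 and 345 is divisible by 23, so (437, 345) ⊆ (23). Therefore (437, 345) = (23), d = 23.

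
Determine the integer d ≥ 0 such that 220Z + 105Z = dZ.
In the PID Z, (a, b) is generated by gcd(a, b). Compute gcd(220, 105) with the extended Euclidean algorithm, tracking rows (r, s, t) with s·220 + t·105 = r:
  row A: (220, 1, 0)   [1·220 + 0·105 = 220]
  row B: (105, 0, 1)   [0·220 + 1·105 = 105]
  220 = 2·105 + 10   → row C = row A − 2·row B = (10, 1, −2)   [check: 1·220 − 2·105 = 10]
  105 = 10·10 + 5   → row D = row B − 10·row C = (5, −10, 21)   [check: −10·220 + 21·105 = 5]
  10 = 2·5 + 0   → remainder 0, stop. gcd = 5 (last nonzero row D).
So gcd(220, 105) = 5, with Bézout identity −10·220 + 21·105 = 5. Containment (⊇): the Bézout identity exhibits 5 as an element of (220, 105), giving (5) ⊆ (220, 105). Containment (⊆): since 5 | 220 and 5 | 105 (220 = 5·44, 105 = 5·21), every Z-linear combination of 220 and 105 is divisible by 5, so (220, 105) ⊆ (5). Therefore (220, 105) = (5), d = 5.

Final answer: (220, 105) = (5); d = 5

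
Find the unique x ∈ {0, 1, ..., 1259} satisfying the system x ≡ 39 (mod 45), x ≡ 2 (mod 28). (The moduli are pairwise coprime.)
x ≡ 534 (mod 1260); the representative in [0, 1260) is 534

The moduli 45, 28 are pairwise coprime, so by the CRT there is a unique solution mod 45·28 = 1260.
Solve by successive substitution. Start with x ≡ 39 (mod 45).
  Combine with x ≡ 2 (mod 28): write x = 39 + 45·t and require 39 + 45·t ≡ 2 (mod 28), i.e. 45·t ≡ 2 − 39 ≡ 19 (mod 28). Since 45^(−1) ≡ 5 (mod 28) (45 ≡ 17 (mod 28)), t ≡ 5·19 ≡ 11 (mod 28). So x ≡ 39 + 45·11 = 534 (mod 1260).
Unique solution in [0, 1260): x = 534.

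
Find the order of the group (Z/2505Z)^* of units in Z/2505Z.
(Z/2505Z)^* consists of the classes a with gcd(a, 2505) = 1, so its order is φ(2505). φ is multiplicative, with φ(p^e) = p^e − p^(e−1). Factorise 2505 = 3 · 5 · 167. Then
  φ(2505) = (3 − 1) · (5 − 1) · (167 − 1) = 2 · 4 · 166 = 1328.
Thus |(Z/2505Z)^*| = 1328.

Final answer: |(Z/2505Z)^*| = 1328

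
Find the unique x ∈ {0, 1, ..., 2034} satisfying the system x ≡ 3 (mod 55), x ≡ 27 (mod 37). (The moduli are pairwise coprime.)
The moduli 55, 37 are pairwise coprime, so by the CRT there is a unique solution mod 55·37 = 2035.
Solve by successive substitution. Start with x ≡ 3 (mod 55).
  Combine with x ≡ 27 (mod 37): write x = 3 + 55·t and require 3 + 55·t ≡ 27 (mod 37), i.e. 55·t ≡ 27 − 3 ≡ 24 (mod 37). Since 55^(−1) ≡ 35 (mod 37) (55 ≡ 18 (mod 37)), t ≡ 35·24 ≡ 26 (mod 37). So x ≡ 3 + 55·26 = 1433 (mod 2035).
Unique solution in [0, 2035): x = 1433.

Final answer: x ≡ 1433 (mod 2035); the representative in [0, 2035) is 1433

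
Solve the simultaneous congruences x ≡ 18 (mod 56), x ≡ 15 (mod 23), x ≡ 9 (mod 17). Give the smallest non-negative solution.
x ≡ 11722 (mod 21896); the representative in [0, 21896) is 11722

The moduli 56, 23, 17 are pairwise coprime, so by the CRT there is a unique solution mod 56·23·17 = 21896.
Solve by successive substitution. Start with x ≡ 18 (mod 56).
  Combine with x ≡ 15 (mod 23): write x = 18 + 56·t and require 18 + 56·t ≡ 15 (mod 23), i.e. 56·t ≡ 15 − 18 ≡ 20 (mod 23). Since 56^(−1) ≡ 7 (mod 23) (56 ≡ 10 (mod 23)), t ≡ 7·20 ≡ 2 (mod 23). So x ≡ 18 + 56·2 = 130 (mod 1288).
  Combine with x ≡ 9 (mod 17): write x = 130 + 1288·t and require 130 + 1288·t ≡ 9 (mod 17), i.e. 1288·t ≡ 9 − 130 ≡ 15 (mod 17). Since 1288^(−1) ≡ 4 (mod 17) (1288 ≡ 13 (mod 17)), t ≡ 4·15 ≡ 9 (mod 17). So x ≡ 130 + 1288·9 = 11722 (mod 21896).
Unique solution in [0, 21896): x = 11722.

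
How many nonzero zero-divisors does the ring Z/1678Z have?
In Z/1678Z each nonzero element is either a unit (gcd with 1678 is 1) or a zero-divisor (gcd > 1). The number of units is φ(1678): factorise 1678 = 2 · 839, so φ(1678) = (2 − 1) · (839 − 1) = 1 · 838 = 838. The nonzero elements number 1678 − 1 = 1677. Hence the nonzero zero-divisors number 1677 − 838 = 839.

Final answer: Z/1678Z has 839 nonzero zero-divisors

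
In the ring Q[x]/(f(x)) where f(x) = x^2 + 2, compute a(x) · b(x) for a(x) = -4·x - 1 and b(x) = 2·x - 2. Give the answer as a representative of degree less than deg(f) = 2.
a · b ≡ 6·x + 18 (mod f(x))

First multiply in Q[x] without reducing: a · b = -8·x^2 + 6·x + 2. Now divide by f(x) = x^2 + 2, eliminating the leading term at each step:
  leading term -8·x^2: subtract (-8)·f(x) = -8·x^2 - 16, leaving 6·x + 18
The degree is now < 2, so this is the remainder. Hence a · b ≡ 6·x + 18 in Q[x]/(f).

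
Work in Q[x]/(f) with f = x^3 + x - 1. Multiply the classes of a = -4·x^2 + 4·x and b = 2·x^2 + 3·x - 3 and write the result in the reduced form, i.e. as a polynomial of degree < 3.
a · b ≡ 32·x^2 - 16·x - 4 (mod f(x))

First multiply in Q[x] without reducing: a · b = -8·x^4 - 4·x^3 + 24·x^2 - 12·x. Now divide by f(x) = x^3 + x - 1, eliminating the leading term at each step:
  leading term -8·x^4: subtract (-8·x)·f(x) = -8·x^4 - 8·x^2 + 8·x, leaving -4·x^3 + 32·x^2 - 20·x
  leading term -4·x^3: subtract (-4)·f(x) = -4·x^3 - 4·x + 4, leaving 32·x^2 - 16·x - 4
The degree is now < 3, so this is the remainder. Hence a · b ≡ 32·x^2 - 16·x - 4 in Q[x]/(f).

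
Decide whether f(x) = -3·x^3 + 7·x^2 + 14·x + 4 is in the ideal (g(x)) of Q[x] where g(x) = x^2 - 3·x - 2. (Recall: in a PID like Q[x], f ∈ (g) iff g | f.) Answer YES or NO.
In Q[x] the ideal (g) consists of all multiples of g, so f ∈ (g) iff g | f, i.e. iff the remainder of f on division by g is 0. Divide f by g (g is monic, so eliminate the leading term of the running remainder at each step):
  leading term -3·x^3: subtract (-3·x)·g(x) = -3·x^3 + 9·x^2 + 6·x, leaving -2·x^2 + 8·x + 4
  leading term -2·x^2: subtract (-2)·g(x) = -2·x^2 + 6·x + 4, leaving 2·x
The remainder r(x) = 2·x ≠ 0 (and deg r < deg g), so g ∤ f, i.e. f ∉ (g).

Final answer: NO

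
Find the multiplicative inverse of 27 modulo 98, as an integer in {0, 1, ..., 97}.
27^(−1) ≡ 69 (mod 98)

Apply the extended Euclidean algorithm to (98, 27), tracking rows (r, s, t) with s·98 + t·27 = r. Each division r_prev = q·r_cur + r_new produces the new row as (previous row) − q·(current row):
  row A: (98, 1, 0)   [1·98 + 0·27 = 98]
  row B: (27, 0, 1)   [0·98 + 1·27 = 27]
  98 = 3·27 + 17   → row C = row A − 3·row B = (17, 1, −3)   [check: 1·98 − 3·27 = 17]
  27 = 1·17 + 10   → row D = row B − 1·row C = (10, −1, 4)   [check: −1·98 + 4·27 = 10]
  17 = 1·10 + 7   → row E = row C − 1·row D = (7, 2, −7)   [check: 2·98 − 7·27 = 7]
  10 = 1·7 + 3   → row F = row D − 1·row E = (3, −3, 11)   [check: −3·98 + 11·27 = 3]
  7 = 2·3 + 1   → row G = row E − 2·row F = (1, 8, −29)   [check: 8·98 − 29·27 = 1]
  3 = 3·1 + 0   → remainder 0, stop. gcd = 1 (last nonzero row G).
The gcd is 1, so 27 is invertible mod 98. The last nonzero row gives 8·98 − 29·27 = 1, so t = −29. So 27^(−1) ≡ −29 ≡ 69 (mod 98). Verify: 27 · 69 = 1863 ≡ 1 (mod 98). ✓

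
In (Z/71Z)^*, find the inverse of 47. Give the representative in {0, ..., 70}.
Apply the extended Euclidean algorithm to (71, 47), tracking rows (r, s, t) with s·71 + t·47 = r. Each division r_prev = q·r_cur + r_new produces the new row as (previous row) − q·(current row):
  row A: (71, 1, 0)   [1·71 + 0·47 = 71]
  row B: (47, 0, 1)   [0·71 + 1·47 = 47]
  71 = 1·47 + 24   → row C = row A − 1·row B = (24, 1, −1)   [check: 1·71 − 1·47 = 24]
  47 = 1·24 + 23   → row D = row B − 1·row C = (23, −1, 2)   [check: −1·71 + 2·47 = 23]
  24 = 1·23 + 1   → row E = row C − 1·row D = (1, 2, −3)   [check: 2·71 − 3·47 = 1]
  23 = 23·1 + 0   → remainder 0, stop. gcd = 1 (last nonzero row E).
The gcd is 1, so 47 is invertible mod 71. The last nonzero row gives 2·71 − 3·47 = 1, so t = −3. So 47^(−1) ≡ −3 ≡ 68 (mod 71). Verify: 47 · 68 = 3196 ≡ 1 (mod 71). ✓

Final answer: 47^(−1) ≡ 68 (mod 71)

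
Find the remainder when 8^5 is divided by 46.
Use repeated squaring. Binary(5) = 101. Walk through the bits of the exponent 5 left-to-right: at each bit after the leading one, square the running value, then multiply by 8 if the bit is 1 (always reducing mod 46):
  bit 1 = 1 (leading): start with 8.
  bit 2 = 0: square 8^2 = 64 ≡ 18 (mod 46).
  bit 3 = 1: square 18^2 = 324 ≡ 2; bit is 1, so multiply 2·8 = 16 (mod 46).
Final value: 8^5 ≡ 16 (mod 46).

Final answer: 16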